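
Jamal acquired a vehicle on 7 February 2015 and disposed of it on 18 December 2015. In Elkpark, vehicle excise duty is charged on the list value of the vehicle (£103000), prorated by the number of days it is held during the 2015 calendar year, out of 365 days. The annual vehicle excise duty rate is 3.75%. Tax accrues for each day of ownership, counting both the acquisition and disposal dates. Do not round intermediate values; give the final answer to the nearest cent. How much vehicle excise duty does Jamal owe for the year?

Days held (7 February – 18 December 2015): 315 out of 365
Tax = £103000 × 3.75% × 315/365 = £3333.3904

£3333.39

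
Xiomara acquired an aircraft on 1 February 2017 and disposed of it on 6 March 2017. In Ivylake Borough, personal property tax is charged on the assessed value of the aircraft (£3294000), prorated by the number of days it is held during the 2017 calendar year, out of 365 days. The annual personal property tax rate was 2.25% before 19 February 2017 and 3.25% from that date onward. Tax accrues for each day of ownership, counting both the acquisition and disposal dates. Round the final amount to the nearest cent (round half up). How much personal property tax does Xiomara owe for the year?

£8347.81

1 February – 18 February 2017: 18 days at 2.25% → £3294000 × 2.25% × 18/365 = £3654.9863
19 February – 6 March 2017: 16 days at 3.25% → £3294000 × 3.25% × 16/365 = £4692.8219
Total = £8347.8082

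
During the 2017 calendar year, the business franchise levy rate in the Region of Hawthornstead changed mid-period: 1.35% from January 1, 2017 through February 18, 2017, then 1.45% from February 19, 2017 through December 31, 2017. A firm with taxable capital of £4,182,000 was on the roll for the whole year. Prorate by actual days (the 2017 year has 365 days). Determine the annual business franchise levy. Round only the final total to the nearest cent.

January 1 – February 18, 2017: 49 days at 1.35% → £4,182,000 × 1.35% × 49/365 = £7,579.1589
February 19 – December 31, 2017: 316 days at 1.45% → £4,182,000 × 1.45% × 316/365 = £52,498.4219
Total = £60,077.5808

£60,077.58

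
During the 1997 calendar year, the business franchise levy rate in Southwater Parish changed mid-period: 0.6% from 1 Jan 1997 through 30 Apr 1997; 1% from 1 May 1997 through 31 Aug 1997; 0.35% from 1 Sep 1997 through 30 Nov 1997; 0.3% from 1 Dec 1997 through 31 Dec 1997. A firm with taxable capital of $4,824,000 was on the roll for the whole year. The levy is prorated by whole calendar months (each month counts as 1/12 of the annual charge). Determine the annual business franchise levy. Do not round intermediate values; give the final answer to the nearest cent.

1 Jan – 30 Apr 1997: 4 months at 0.6% → $4,824,000 × 0.6% × 4/12 = $9,648.0000
1 May – 31 Aug 1997: 4 months at 1% → $4,824,000 × 1% × 4/12 = $16,080.0000
1 Sep – 30 Nov 1997: 3 months at 0.35% → $4,824,000 × 0.35% × 3/12 = $4,221.0000
1 Dec – 31 Dec 1997: 1 month at 0.3% → $4,824,000 × 0.3% × 1/12 = $1,206.0000
Total = $31,155.0000

$31,155.00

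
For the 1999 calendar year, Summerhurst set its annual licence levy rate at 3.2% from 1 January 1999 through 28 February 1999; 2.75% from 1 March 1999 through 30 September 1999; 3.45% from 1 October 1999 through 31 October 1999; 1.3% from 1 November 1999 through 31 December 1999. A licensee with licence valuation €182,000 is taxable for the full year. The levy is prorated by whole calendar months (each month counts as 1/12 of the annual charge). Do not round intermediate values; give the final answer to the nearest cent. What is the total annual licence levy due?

€4,807.83

1 January – 28 February 1999: 2 months at 3.2% → €182,000 × 3.2% × 2/12 = €970.6667
1 March – 30 September 1999: 7 months at 2.75% → €182,000 × 2.75% × 7/12 = €2,919.5833
1 October – 31 October 1999: 1 month at 3.45% → €182,000 × 3.45% × 1/12 = €523.2500
1 November – 31 December 1999: 2 months at 1.3% → €182,000 × 1.3% × 2/12 = €394.3333
Total = €4,807.8333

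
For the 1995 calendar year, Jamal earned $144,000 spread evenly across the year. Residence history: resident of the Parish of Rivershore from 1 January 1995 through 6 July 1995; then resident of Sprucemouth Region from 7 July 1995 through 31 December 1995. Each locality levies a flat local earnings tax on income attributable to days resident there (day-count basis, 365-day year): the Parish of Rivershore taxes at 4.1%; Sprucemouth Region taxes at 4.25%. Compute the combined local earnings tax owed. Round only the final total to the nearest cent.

The Parish of Rivershore, 1 January – 6 July 1995: 187 days → $144,000 × 4.1% × 187/365 = $3,024.7890
Sprucemouth Region, 7 July – 31 December 1995: 178 days → $144,000 × 4.25% × 178/365 = $2,984.5479
Total = $6,009.3370

$6,009.34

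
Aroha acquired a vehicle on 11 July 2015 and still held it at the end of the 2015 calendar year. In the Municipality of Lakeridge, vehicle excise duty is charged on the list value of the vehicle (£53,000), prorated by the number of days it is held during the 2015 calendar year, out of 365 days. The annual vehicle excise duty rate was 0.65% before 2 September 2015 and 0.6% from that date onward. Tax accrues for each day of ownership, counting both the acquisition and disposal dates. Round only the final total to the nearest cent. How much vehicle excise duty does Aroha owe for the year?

£155.44

11 July – 1 September 2015: 53 days at 0.65% → £53,000 × 0.65% × 53/365 = £50.0233
2 September – 31 December 2015: 121 days at 0.6% → £53,000 × 0.6% × 121/365 = £105.4192
Total = £155.4425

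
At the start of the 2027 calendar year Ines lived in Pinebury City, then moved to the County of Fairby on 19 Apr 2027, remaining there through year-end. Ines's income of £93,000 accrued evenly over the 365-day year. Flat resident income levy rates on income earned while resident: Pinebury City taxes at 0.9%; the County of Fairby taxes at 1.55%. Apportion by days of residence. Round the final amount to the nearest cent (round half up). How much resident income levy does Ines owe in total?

Pinebury City, 1 Jan – 18 Apr 2027: 108 days → £93,000 × 0.9% × 108/365 = £247.6603
The County of Fairby, 19 Apr – 31 Dec 2027: 257 days → £93,000 × 1.55% × 257/365 = £1,014.9740
Total = £1,262.6342

£1,262.63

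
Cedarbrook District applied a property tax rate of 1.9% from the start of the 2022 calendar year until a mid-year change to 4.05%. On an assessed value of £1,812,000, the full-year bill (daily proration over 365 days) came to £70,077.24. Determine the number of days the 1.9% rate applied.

31 days

Let d = days at the first rate; then 365 − d days at the second rate.
£1,812,000 × [1.9%·d + 4.05%·(365−d)] / 365 = £70,077.24
Solving gives d = 31, so the new rate took effect on 1 February 2022.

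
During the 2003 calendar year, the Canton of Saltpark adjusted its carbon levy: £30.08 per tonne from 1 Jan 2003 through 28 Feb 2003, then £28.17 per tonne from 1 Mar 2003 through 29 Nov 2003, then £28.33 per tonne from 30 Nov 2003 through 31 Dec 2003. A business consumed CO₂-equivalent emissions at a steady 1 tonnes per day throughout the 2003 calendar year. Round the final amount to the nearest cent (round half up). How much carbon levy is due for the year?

1 Jan – 28 Feb 2003: 59 days × 1 tonnes/day = 59 tonnes at £30.08/tonne → £1774.72
1 Mar – 29 Nov 2003: 274 days × 1 tonnes/day = 274 tonnes at £28.17/tonne → £7718.58
30 Nov – 31 Dec 2003: 32 days × 1 tonnes/day = 32 tonnes at £28.33/tonne → £906.56

£10399.86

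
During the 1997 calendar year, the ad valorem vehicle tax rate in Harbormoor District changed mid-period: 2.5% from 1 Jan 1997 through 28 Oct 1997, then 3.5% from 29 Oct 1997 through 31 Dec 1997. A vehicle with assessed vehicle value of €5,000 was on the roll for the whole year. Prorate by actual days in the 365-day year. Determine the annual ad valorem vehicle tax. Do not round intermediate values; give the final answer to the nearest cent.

1 Jan – 28 Oct 1997: 301 days at 2.5% → €5,000 × 2.5% × 301/365 = €103.0822
29 Oct – 31 Dec 1997: 64 days at 3.5% → €5,000 × 3.5% × 64/365 = €30.6849
Total = €133.7671

€133.77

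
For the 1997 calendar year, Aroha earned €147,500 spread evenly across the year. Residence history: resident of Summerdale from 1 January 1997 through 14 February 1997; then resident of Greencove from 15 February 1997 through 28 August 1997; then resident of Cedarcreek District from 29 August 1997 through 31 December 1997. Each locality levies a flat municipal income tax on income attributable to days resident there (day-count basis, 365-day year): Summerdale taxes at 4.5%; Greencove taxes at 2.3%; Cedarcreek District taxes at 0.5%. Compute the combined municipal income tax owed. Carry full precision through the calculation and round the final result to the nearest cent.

Summerdale, 1 January – 14 February 1997: 45 days → €147,500 × 4.5% × 45/365 = €818.3219
Greencove, 15 February – 28 August 1997: 195 days → €147,500 × 2.3% × 195/365 = €1,812.4315
Cedarcreek District, 29 August – 31 December 1997: 125 days → €147,500 × 0.5% × 125/365 = €252.5685
Total = €2,883.3219

€2,883.32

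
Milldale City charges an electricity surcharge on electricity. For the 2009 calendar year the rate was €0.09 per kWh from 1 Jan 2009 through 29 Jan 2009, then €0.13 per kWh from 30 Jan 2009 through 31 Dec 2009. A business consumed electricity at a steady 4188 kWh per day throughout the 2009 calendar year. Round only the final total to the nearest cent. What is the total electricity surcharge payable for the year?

1 Jan – 29 Jan 2009: 29 days × 4188 kWh/day = 121,452 kWh at €0.09/kWh → €10930.68
30 Jan – 31 Dec 2009: 336 days × 4188 kWh/day = 1,407,168 kWh at €0.13/kWh → €182931.84

€193862.52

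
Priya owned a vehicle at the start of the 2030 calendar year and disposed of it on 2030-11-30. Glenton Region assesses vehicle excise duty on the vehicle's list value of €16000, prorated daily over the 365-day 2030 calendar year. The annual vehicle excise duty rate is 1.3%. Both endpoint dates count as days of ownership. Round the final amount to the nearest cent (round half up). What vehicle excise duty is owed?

Days held (2030-01-01 to 2030-11-30): 334 out of 365
Tax = €16000 × 1.3% × 334/365 = €190.3342

€190.33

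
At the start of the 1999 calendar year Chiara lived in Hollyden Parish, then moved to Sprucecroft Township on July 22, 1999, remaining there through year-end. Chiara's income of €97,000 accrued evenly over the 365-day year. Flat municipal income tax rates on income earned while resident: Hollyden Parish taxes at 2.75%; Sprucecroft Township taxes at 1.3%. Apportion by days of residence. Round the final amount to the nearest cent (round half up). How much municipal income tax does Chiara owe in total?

€2,039.39

Hollyden Parish, January 1 – July 21, 1999: 202 days → €97,000 × 2.75% × 202/365 = €1,476.2603
Sprucecroft Township, July 22 – December 31, 1999: 163 days → €97,000 × 1.3% × 163/365 = €563.1315
Total = €2,039.3918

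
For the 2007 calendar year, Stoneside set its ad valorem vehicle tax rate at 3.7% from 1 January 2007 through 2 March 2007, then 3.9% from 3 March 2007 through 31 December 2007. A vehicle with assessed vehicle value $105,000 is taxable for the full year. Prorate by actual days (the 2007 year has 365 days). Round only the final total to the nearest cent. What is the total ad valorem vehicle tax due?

1 January – 2 March 2007: 61 days at 3.7% → $105,000 × 3.7% × 61/365 = $649.2740
3 March – 31 December 2007: 304 days at 3.9% → $105,000 × 3.9% × 304/365 = $3,410.6301
Total = $4,059.9041

$4,059.90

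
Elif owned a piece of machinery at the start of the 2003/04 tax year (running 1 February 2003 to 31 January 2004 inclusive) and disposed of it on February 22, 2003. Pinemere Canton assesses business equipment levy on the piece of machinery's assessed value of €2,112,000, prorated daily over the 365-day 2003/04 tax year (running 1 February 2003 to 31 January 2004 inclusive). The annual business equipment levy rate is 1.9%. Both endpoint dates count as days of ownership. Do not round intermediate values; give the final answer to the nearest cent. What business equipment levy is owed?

Days held (February 1 – February 22, 2003): 22 out of 365
Tax = €2,112,000 × 1.9% × 22/365 = €2,418.6740

€2,418.67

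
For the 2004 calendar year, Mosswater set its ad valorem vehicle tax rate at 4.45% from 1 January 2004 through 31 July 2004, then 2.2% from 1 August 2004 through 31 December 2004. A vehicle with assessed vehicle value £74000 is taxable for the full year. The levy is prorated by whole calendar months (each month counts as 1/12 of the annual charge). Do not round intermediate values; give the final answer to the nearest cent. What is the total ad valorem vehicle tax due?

£2599.25

1 January – 31 July 2004: 7 months at 4.45% → £74000 × 4.45% × 7/12 = £1920.9167
1 August – 31 December 2004: 5 months at 2.2% → £74000 × 2.2% × 5/12 = £678.3333
Total = £2599.2500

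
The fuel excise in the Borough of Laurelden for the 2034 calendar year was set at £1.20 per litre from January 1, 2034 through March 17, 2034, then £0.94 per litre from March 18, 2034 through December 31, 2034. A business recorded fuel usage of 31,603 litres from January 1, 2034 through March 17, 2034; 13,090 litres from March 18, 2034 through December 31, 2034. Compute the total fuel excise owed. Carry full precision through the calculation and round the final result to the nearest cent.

January 1 – March 17, 2034: 31,603 litres at £1.20/litre → £37,923.60
March 18 – December 31, 2034: 13,090 litres at £0.94/litre → £12,304.60

£50,228.20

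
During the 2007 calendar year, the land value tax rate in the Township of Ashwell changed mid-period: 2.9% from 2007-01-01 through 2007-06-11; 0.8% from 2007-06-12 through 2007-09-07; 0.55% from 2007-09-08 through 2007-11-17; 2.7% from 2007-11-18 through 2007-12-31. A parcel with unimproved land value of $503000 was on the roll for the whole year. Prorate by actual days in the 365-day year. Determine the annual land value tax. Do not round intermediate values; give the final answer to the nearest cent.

$9619.70

2007-01-01 to 2007-06-11: 162 days at 2.9% → $503000 × 2.9% × 162/365 = $6474.2301
2007-06-12 to 2007-09-07: 88 days at 0.8% → $503000 × 0.8% × 88/365 = $970.1699
2007-09-08 to 2007-11-17: 71 days at 0.55% → $503000 × 0.55% × 71/365 = $538.1411
2007-11-18 to 2007-12-31: 44 days at 2.7% → $503000 × 2.7% × 44/365 = $1637.1616
Total = $9619.7027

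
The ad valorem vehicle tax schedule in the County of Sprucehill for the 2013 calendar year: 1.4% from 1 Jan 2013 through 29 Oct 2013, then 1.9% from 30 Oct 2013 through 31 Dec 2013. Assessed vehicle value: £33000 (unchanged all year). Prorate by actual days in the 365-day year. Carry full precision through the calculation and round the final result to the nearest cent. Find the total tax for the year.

£490.48

1 Jan – 29 Oct 2013: 302 days at 1.4% → £33000 × 1.4% × 302/365 = £382.2575
30 Oct – 31 Dec 2013: 63 days at 1.9% → £33000 × 1.9% × 63/365 = £108.2219
Total = £490.4795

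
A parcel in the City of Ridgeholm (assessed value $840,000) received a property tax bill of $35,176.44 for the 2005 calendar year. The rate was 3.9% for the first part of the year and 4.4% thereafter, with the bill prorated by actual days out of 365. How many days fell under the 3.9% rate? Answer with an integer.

Let d = days at the first rate; then 365 − d days at the second rate.
$840,000 × [3.9%·d + 4.4%·(365−d)] / 365 = $35,176.44
Solving gives d = 155, so the new rate took effect on June 5, 2005.

155 days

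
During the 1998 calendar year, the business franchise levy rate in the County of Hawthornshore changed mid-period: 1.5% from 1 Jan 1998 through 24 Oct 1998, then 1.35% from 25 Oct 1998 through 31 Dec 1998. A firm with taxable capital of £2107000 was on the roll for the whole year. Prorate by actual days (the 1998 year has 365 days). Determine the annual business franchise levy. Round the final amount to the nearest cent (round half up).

£31016.19

1 Jan – 24 Oct 1998: 297 days at 1.5% → £2107000 × 1.5% × 297/365 = £25716.9452
25 Oct – 31 Dec 1998: 68 days at 1.35% → £2107000 × 1.35% × 68/365 = £5299.2493
Total = £31016.1945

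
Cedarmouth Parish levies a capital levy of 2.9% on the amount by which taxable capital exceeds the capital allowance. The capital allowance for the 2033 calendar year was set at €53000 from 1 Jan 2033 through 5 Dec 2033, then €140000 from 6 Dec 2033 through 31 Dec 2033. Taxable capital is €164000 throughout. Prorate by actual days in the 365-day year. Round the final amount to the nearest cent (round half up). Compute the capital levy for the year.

€3039.28

1 Jan – 5 Dec 2033: 339 days, exemption €53000 → (€164000 − €53000) × 2.9% × 339/365 = €2989.7014
6 Dec – 31 Dec 2033: 26 days, exemption €140000 → (€164000 − €140000) × 2.9% × 26/365 = €49.5781
Total = €3039.2795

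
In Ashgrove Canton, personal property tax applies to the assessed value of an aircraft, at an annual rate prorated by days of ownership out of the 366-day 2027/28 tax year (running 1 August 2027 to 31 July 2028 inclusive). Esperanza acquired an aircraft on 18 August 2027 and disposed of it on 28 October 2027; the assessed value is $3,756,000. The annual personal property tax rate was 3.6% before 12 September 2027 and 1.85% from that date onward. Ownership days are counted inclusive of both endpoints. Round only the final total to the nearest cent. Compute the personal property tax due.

18 August – 11 September 2027: 25 days at 3.6% → $3,756,000 × 3.6% × 25/366 = $9,236.0656
12 September – 28 October 2027: 47 days at 1.85% → $3,756,000 × 1.85% × 47/366 = $8,923.0656
Total = $18,159.1311

$18,159.13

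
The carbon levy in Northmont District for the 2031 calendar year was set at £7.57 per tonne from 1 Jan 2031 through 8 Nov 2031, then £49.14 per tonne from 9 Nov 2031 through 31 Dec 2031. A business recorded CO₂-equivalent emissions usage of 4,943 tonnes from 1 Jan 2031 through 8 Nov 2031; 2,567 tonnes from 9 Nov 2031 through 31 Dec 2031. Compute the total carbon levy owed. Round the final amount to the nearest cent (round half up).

1 Jan – 8 Nov 2031: 4,943 tonnes at £7.57/tonne → £37,418.51
9 Nov – 31 Dec 2031: 2,567 tonnes at £49.14/tonne → £126,142.38

£163,560.89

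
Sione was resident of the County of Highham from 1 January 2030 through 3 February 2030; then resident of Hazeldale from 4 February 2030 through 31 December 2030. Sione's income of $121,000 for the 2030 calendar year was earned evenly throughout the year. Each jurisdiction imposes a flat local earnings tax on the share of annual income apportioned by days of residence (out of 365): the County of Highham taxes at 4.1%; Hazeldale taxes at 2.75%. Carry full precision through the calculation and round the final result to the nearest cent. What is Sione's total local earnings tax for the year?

The County of Highham, 1 January – 3 February 2030: 34 days → $121,000 × 4.1% × 34/365 = $462.1205
Hazeldale, 4 February – 31 December 2030: 331 days → $121,000 × 2.75% × 331/365 = $3,017.5411
Total = $3,479.6616

$3,479.66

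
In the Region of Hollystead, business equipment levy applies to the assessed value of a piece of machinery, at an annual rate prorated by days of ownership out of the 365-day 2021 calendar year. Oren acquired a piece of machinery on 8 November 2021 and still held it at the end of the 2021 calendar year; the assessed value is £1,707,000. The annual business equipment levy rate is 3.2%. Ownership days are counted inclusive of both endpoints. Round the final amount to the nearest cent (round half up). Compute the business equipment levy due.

£8,081.36

Days held (8 November – 31 December 2021): 54 out of 365
Tax = £1,707,000 × 3.2% × 54/365 = £8,081.3589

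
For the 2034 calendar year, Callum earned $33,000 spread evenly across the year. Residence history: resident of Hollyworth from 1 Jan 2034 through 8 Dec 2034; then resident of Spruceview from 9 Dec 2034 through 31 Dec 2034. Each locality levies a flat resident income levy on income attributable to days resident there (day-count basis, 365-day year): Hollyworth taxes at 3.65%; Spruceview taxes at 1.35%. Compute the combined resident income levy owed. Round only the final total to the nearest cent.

$1,156.67

Hollyworth, 1 Jan – 8 Dec 2034: 342 days → $33,000 × 3.65% × 342/365 = $1,128.6000
Spruceview, 9 Dec – 31 Dec 2034: 23 days → $33,000 × 1.35% × 23/365 = $28.0726
Total = $1,156.6726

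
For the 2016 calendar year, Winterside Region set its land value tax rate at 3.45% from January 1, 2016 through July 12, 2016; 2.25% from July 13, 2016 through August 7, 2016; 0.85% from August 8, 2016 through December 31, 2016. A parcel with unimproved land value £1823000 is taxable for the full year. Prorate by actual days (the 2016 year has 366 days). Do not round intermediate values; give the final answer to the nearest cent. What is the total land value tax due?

January 1 – July 12, 2016: 194 days at 3.45% → £1823000 × 3.45% × 194/366 = £33336.9918
July 13 – August 7, 2016: 26 days at 2.25% → £1823000 × 2.25% × 26/366 = £2913.8115
August 8 – December 31, 2016: 146 days at 0.85% → £1823000 × 0.85% × 146/366 = £6181.2650
Total = £42432.0683

£42432.07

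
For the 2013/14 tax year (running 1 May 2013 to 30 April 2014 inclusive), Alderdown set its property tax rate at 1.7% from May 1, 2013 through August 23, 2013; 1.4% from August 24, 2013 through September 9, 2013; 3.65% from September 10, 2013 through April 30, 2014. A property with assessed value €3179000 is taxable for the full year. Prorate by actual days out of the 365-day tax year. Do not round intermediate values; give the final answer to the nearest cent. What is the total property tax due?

May 1 – August 23, 2013: 115 days at 1.7% → €3179000 × 1.7% × 115/365 = €17027.2466
August 24 – September 9, 2013: 17 days at 1.4% → €3179000 × 1.4% × 17/365 = €2072.8822
September 10, 2013 – April 30, 2014: 233 days at 3.65% → €3179000 × 3.65% × 233/365 = €74070.7000
Total = €93170.8288

€93170.83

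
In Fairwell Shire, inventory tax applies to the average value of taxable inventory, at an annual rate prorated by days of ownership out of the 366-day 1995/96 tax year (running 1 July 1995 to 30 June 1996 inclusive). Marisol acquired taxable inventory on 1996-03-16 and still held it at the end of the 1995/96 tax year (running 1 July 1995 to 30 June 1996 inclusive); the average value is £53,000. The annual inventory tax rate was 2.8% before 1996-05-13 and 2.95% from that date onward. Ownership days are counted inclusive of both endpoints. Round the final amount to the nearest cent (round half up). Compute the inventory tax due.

1996-03-16 to 1996-05-12: 58 days at 2.8% → £53,000 × 2.8% × 58/366 = £235.1694
1996-05-13 to 1996-06-30: 49 days at 2.95% → £53,000 × 2.95% × 49/366 = £209.3210
Total = £444.4904

£444.49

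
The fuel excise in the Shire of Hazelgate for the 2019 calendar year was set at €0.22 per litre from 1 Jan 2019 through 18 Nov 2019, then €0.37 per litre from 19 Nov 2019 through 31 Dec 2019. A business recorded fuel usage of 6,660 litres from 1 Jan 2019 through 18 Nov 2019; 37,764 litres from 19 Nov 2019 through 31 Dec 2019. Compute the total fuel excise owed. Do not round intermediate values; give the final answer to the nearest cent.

1 Jan – 18 Nov 2019: 6,660 litres at €0.22/litre → €1,465.20
19 Nov – 31 Dec 2019: 37,764 litres at €0.37/litre → €13,972.68

€15,437.88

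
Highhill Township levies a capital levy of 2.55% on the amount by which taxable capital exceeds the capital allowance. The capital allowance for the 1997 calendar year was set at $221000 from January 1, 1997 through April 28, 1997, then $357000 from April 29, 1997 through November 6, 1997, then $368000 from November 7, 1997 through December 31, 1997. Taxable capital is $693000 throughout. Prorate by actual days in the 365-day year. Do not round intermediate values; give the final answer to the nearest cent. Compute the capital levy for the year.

$9646.89

January 1 – April 28, 1997: 118 days, exemption $221000 → ($693000 − $221000) × 2.55% × 118/365 = $3891.0904
April 29 – November 6, 1997: 192 days, exemption $357000 → ($693000 − $357000) × 2.55% × 192/365 = $4507.0027
November 7 – December 31, 1997: 55 days, exemption $368000 → ($693000 − $368000) × 2.55% × 55/365 = $1248.8014
Total = $9646.8945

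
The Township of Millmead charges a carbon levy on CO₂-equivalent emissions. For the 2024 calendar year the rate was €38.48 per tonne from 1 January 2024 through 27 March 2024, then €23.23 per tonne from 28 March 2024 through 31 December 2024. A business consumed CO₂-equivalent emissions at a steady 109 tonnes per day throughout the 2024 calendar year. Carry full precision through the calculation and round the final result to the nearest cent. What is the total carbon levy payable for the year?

€1071353.37

1 January – 27 March 2024: 87 days × 109 tonnes/day = 9,483 tonnes at €38.48/tonne → €364905.84
28 March – 31 December 2024: 279 days × 109 tonnes/day = 30,411 tonnes at €23.23/tonne → €706447.53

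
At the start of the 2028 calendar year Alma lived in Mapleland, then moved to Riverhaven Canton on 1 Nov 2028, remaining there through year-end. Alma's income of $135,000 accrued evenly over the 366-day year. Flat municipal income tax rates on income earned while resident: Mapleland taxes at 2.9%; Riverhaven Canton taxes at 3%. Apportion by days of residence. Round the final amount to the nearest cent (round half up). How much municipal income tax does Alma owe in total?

Mapleland, 1 Jan – 31 Oct 2028: 305 days → $135,000 × 2.9% × 305/366 = $3,262.5000
Riverhaven Canton, 1 Nov – 31 Dec 2028: 61 days → $135,000 × 3% × 61/366 = $675.0000
Total = $3,937.5000

$3,937.50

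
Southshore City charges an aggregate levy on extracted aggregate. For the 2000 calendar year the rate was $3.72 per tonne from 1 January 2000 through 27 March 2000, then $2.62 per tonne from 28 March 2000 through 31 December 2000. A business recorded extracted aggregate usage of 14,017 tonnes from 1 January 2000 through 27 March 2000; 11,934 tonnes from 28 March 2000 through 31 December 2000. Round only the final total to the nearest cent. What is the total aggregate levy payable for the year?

$83,410.32

1 January – 27 March 2000: 14,017 tonnes at $3.72/tonne → $52,143.24
28 March – 31 December 2000: 11,934 tonnes at $2.62/tonne → $31,267.08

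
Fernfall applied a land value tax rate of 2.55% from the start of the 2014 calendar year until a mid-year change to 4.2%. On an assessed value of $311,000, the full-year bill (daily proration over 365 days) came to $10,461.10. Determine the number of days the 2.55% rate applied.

185 days

Let d = days at the first rate; then 365 − d days at the second rate.
$311,000 × [2.55%·d + 4.2%·(365−d)] / 365 = $10,461.10
Solving gives d = 185, so the new rate took effect on July 5, 2014.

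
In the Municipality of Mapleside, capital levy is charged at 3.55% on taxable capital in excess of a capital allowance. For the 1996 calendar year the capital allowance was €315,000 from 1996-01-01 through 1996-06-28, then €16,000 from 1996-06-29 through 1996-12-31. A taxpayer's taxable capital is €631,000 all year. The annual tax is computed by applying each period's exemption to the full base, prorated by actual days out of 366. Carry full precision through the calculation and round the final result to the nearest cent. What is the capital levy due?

1996-01-01 to 1996-06-28: 180 days, exemption €315,000 → (€631,000 − €315,000) × 3.55% × 180/366 = €5,517.0492
1996-06-29 to 1996-12-31: 186 days, exemption €16,000 → (€631,000 − €16,000) × 3.55% × 186/366 = €11,095.2049
Total = €16,612.2541

€16,612.25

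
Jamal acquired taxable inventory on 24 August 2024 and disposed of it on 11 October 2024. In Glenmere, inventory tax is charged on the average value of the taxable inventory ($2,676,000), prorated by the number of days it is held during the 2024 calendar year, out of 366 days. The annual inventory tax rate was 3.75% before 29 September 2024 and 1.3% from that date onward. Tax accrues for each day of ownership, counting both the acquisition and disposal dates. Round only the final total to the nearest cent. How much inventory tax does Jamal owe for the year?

$11,106.13

24 August – 28 September 2024: 36 days at 3.75% → $2,676,000 × 3.75% × 36/366 = $9,870.4918
29 September – 11 October 2024: 13 days at 1.3% → $2,676,000 × 1.3% × 13/366 = $1,235.6393
Total = $11,106.1311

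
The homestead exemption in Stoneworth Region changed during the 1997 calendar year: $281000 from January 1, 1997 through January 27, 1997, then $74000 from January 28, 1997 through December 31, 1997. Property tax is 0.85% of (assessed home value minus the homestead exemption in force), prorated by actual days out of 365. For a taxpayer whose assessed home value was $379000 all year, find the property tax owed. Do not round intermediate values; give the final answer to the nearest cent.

January 1 – January 27, 1997: 27 days, exemption $281000 → ($379000 − $281000) × 0.85% × 27/365 = $61.6192
January 28 – December 31, 1997: 338 days, exemption $74000 → ($379000 − $74000) × 0.85% × 338/365 = $2400.7260
Total = $2462.3452

$2462.35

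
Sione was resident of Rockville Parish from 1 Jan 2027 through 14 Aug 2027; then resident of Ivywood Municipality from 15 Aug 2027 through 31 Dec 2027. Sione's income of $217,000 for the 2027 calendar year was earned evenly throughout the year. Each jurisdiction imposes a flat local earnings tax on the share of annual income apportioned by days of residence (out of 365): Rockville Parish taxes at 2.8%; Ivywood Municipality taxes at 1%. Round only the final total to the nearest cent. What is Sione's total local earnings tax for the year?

$4,588.51

Rockville Parish, 1 Jan – 14 Aug 2027: 226 days → $217,000 × 2.8% × 226/365 = $3,762.1260
Ivywood Municipality, 15 Aug – 31 Dec 2027: 139 days → $217,000 × 1% × 139/365 = $826.3836
Total = $4,588.5096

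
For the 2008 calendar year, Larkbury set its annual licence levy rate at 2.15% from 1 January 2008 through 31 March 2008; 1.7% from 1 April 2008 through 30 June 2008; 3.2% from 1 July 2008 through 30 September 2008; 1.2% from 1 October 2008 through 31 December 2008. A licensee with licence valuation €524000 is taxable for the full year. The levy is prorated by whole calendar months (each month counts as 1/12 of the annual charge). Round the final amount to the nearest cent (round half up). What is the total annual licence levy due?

1 January – 31 March 2008: 3 months at 2.15% → €524000 × 2.15% × 3/12 = €2816.5000
1 April – 30 June 2008: 3 months at 1.7% → €524000 × 1.7% × 3/12 = €2227.0000
1 July – 30 September 2008: 3 months at 3.2% → €524000 × 3.2% × 3/12 = €4192.0000
1 October – 31 December 2008: 3 months at 1.2% → €524000 × 1.2% × 3/12 = €1572.0000
Total = €10807.5000

€10807.50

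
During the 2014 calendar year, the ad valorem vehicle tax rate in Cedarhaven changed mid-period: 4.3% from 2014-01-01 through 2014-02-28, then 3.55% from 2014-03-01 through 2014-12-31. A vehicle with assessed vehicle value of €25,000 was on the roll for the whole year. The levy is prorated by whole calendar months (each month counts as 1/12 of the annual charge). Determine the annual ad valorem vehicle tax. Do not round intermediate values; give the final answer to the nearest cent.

€918.75

2014-01-01 to 2014-02-28: 2 months at 4.3% → €25,000 × 4.3% × 2/12 = €179.1667
2014-03-01 to 2014-12-31: 10 months at 3.55% → €25,000 × 3.55% × 10/12 = €739.5833
Total = €918.7500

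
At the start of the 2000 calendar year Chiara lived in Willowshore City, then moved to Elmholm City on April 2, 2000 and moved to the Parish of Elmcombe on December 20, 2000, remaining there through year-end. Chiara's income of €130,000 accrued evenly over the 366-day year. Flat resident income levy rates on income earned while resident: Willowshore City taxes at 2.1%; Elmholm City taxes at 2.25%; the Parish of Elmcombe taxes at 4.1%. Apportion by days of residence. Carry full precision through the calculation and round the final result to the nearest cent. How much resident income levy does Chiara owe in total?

Willowshore City, January 1 – April 1, 2000: 92 days → €130,000 × 2.1% × 92/366 = €686.2295
Elmholm City, April 2 – December 19, 2000: 262 days → €130,000 × 2.25% × 262/366 = €2,093.8525
The Parish of Elmcombe, December 20 – December 31, 2000: 12 days → €130,000 × 4.1% × 12/366 = €174.7541
Total = €2,954.8361

€2,954.84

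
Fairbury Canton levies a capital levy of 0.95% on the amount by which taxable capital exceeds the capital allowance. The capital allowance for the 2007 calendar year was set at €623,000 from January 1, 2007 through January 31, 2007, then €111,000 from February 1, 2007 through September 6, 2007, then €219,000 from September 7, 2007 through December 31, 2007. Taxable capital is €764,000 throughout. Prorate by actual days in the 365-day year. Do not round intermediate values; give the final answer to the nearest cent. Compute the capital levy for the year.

January 1 – January 31, 2007: 31 days, exemption €623,000 → (€764,000 − €623,000) × 0.95% × 31/365 = €113.7658
February 1 – September 6, 2007: 218 days, exemption €111,000 → (€764,000 − €111,000) × 0.95% × 218/365 = €3,705.1041
September 7 – December 31, 2007: 116 days, exemption €219,000 → (€764,000 − €219,000) × 0.95% × 116/365 = €1,645.4521
Total = €5,464.3219

€5,464.32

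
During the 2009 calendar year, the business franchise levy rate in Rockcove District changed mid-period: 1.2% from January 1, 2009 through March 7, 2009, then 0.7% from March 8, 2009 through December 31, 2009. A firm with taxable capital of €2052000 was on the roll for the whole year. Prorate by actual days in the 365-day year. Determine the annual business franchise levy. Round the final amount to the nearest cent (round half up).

January 1 – March 7, 2009: 66 days at 1.2% → €2052000 × 1.2% × 66/365 = €4452.5589
March 8 – December 31, 2009: 299 days at 0.7% → €2052000 × 0.7% × 299/365 = €11766.6740
Total = €16219.2329

€16219.23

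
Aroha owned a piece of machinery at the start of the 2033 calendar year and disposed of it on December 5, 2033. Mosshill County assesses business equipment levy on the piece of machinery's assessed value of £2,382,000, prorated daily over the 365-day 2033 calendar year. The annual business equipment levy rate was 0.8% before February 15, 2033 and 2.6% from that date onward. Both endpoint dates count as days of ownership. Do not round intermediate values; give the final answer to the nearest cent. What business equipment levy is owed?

£52,234.32

January 1 – February 14, 2033: 45 days at 0.8% → £2,382,000 × 0.8% × 45/365 = £2,349.3699
February 15 – December 5, 2033: 294 days at 2.6% → £2,382,000 × 2.6% × 294/365 = £49,884.9534
Total = £52,234.3233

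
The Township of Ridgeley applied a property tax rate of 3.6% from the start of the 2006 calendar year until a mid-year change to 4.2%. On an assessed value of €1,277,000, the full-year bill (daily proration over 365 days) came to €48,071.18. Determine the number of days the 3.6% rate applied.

265 days

Let d = days at the first rate; then 365 − d days at the second rate.
€1,277,000 × [3.6%·d + 4.2%·(365−d)] / 365 = €48,071.18
Solving gives d = 265, so the new rate took effect on 23 September 2006.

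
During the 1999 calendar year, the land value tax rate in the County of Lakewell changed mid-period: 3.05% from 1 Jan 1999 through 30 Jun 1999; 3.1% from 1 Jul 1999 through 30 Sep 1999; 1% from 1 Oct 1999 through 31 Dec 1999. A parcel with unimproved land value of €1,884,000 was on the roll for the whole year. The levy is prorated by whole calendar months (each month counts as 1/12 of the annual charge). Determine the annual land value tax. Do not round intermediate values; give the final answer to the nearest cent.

€48,042.00

1 Jan – 30 Jun 1999: 6 months at 3.05% → €1,884,000 × 3.05% × 6/12 = €28,731.0000
1 Jul – 30 Sep 1999: 3 months at 3.1% → €1,884,000 × 3.1% × 3/12 = €14,601.0000
1 Oct – 31 Dec 1999: 3 months at 1% → €1,884,000 × 1% × 3/12 = €4,710.0000
Total = €48,042.0000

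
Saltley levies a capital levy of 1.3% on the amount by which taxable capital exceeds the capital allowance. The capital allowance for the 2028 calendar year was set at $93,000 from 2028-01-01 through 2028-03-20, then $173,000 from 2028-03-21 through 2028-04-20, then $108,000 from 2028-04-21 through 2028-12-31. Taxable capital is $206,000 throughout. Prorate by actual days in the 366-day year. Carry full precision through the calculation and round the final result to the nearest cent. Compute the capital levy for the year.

$1,245.05

2028-01-01 to 2028-03-20: 80 days, exemption $93,000 → ($206,000 − $93,000) × 1.3% × 80/366 = $321.0929
2028-03-21 to 2028-04-20: 31 days, exemption $173,000 → ($206,000 − $173,000) × 1.3% × 31/366 = $36.3361
2028-04-21 to 2028-12-31: 255 days, exemption $108,000 → ($206,000 − $108,000) × 1.3% × 255/366 = $887.6230
Total = $1,245.0519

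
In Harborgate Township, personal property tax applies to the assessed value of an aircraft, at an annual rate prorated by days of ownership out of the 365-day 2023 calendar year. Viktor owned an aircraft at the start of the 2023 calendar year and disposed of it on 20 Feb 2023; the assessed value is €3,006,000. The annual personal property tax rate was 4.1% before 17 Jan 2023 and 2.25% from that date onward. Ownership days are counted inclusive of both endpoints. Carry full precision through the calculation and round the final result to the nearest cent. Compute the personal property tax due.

1 Jan – 16 Jan 2023: 16 days at 4.1% → €3,006,000 × 4.1% × 16/365 = €5,402.5644
17 Jan – 20 Feb 2023: 35 days at 2.25% → €3,006,000 × 2.25% × 35/365 = €6,485.5479
Total = €11,888.1123

€11,888.11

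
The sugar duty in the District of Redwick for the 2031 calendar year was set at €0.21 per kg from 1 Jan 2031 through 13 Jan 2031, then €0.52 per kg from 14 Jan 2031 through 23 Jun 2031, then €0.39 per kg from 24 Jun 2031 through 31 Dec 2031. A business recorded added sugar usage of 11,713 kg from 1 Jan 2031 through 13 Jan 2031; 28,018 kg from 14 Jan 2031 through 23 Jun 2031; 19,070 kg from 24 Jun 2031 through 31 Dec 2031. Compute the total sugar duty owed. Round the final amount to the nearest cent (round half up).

1 Jan – 13 Jan 2031: 11,713 kg at €0.21/kg → €2459.73
14 Jan – 23 Jun 2031: 28,018 kg at €0.52/kg → €14569.36
24 Jun – 31 Dec 2031: 19,070 kg at €0.39/kg → €7437.30

€24466.39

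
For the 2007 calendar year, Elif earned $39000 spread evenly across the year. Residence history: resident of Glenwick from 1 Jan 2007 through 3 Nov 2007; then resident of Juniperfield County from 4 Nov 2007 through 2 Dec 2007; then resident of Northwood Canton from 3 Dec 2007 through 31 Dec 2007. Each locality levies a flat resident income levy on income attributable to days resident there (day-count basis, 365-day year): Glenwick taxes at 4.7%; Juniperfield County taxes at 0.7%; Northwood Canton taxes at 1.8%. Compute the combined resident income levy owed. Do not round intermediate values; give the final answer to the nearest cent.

Glenwick, 1 Jan – 3 Nov 2007: 307 days → $39000 × 4.7% × 307/365 = $1541.7288
Juniperfield County, 4 Nov – 2 Dec 2007: 29 days → $39000 × 0.7% × 29/365 = $21.6904
Northwood Canton, 3 Dec – 31 Dec 2007: 29 days → $39000 × 1.8% × 29/365 = $55.7753
Total = $1619.1945

$1619.19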